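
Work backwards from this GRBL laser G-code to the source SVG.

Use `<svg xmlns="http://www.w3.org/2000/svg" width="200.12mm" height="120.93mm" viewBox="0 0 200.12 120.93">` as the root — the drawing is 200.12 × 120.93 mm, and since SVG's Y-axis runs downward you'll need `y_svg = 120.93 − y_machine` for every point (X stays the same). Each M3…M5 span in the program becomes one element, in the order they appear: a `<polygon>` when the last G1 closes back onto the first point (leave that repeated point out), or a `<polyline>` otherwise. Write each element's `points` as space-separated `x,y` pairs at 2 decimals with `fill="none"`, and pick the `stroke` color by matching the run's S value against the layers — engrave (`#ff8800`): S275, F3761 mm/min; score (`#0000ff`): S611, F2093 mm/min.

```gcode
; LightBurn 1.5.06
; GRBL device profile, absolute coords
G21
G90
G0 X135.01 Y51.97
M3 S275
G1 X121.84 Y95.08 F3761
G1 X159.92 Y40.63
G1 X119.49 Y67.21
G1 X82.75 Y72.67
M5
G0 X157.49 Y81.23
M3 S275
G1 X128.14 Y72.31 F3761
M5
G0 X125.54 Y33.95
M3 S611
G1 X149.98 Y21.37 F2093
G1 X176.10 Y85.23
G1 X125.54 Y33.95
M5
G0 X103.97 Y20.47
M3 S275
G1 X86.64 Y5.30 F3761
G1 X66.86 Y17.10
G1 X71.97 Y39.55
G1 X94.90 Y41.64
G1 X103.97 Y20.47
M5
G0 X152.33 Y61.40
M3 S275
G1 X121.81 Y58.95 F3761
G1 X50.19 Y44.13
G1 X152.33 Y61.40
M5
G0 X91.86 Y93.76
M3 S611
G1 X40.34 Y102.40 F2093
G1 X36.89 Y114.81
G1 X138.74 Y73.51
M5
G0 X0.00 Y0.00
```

Each laser-on run becomes one SVG element. Flip Y back into SVG space with y_svg = 120.93 − y_machine.

Run 1: power S275 maps to stroke `#ff8800` (engrave). The run is open, so emit a `<polyline>` with points (Y-flipped): 135.01,68.96 121.84,25.85 159.92,80.30 119.49,53.72 82.75,48.26.

Run 2: power S275 maps to stroke `#ff8800` (engrave). The run is open, so emit a `<polyline>` with points (Y-flipped): 157.49,39.70 128.14,48.62.

Run 3: power S611 maps to stroke `#0000ff` (score). The run returns to its start, so emit a `<polygon>` with points (Y-flipped): 125.54,86.98 149.98,99.56 176.10,35.70.

Run 4: S275 ⇒ engrave layer `#ff8800`. The run returns to its start, so emit a `<polygon>` with points (Y-flipped): 103.97,100.46 86.64,115.63 66.86,103.83 71.97,81.38 94.90,79.29.

Run 5: S275 ⇒ engrave layer `#ff8800`. The run returns to its start, so emit a `<polygon>` with points (Y-flipped): 152.33,59.53 121.81,61.98 50.19,76.80.

Run 6: power S611 maps to stroke `#0000ff` (score). The run is open, so emit a `<polyline>` with points (Y-flipped): 91.86,27.17 40.34,18.53 36.89,6.12 138.74,47.42.

<svg xmlns="http://www.w3.org/2000/svg" width="200.12mm" height="120.93mm" viewBox="0 0 200.12 120.93">
  <polyline points="135.01,68.96 121.84,25.85 159.92,80.30 119.49,53.72 82.75,48.26" fill="none" stroke="#ff8800"/>
  <polyline points="157.49,39.70 128.14,48.62" fill="none" stroke="#ff8800"/>
  <polygon points="125.54,86.98 149.98,99.56 176.10,35.70" fill="none" stroke="#0000ff"/>
  <polygon points="103.97,100.46 86.64,115.63 66.86,103.83 71.97,81.38 94.90,79.29" fill="none" stroke="#ff8800"/>
  <polygon points="152.33,59.53 121.81,61.98 50.19,76.80" fill="none" stroke="#ff8800"/>
  <polyline points="91.86,27.17 40.34,18.53 36.89,6.12 138.74,47.42" fill="none" stroke="#0000ff"/>
</svg>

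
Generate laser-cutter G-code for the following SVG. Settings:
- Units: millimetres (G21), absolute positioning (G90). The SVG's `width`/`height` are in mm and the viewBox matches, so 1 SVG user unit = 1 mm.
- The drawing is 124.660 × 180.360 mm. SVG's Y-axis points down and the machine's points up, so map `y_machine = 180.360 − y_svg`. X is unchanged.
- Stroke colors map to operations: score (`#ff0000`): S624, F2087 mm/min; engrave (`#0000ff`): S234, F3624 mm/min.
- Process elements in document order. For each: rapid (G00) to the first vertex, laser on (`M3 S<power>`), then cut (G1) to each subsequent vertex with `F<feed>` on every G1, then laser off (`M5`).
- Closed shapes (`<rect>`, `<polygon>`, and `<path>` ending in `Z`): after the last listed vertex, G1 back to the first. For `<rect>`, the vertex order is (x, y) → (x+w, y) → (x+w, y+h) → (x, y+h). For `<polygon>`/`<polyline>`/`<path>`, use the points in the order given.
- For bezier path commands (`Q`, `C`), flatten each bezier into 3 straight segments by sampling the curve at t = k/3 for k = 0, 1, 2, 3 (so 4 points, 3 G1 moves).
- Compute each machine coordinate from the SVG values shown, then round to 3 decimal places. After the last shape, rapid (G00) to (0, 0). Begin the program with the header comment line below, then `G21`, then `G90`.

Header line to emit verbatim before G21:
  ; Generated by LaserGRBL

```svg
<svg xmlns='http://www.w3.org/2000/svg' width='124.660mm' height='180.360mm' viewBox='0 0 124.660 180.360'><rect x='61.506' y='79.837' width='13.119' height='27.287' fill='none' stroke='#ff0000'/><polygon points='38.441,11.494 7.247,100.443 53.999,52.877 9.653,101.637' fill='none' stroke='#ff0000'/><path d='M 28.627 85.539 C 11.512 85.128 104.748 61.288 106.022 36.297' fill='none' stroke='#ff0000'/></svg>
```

; Generated by LaserGRBL
G21
G90
G00 X61.506 Y100.523
M3 S624
G1 X74.625 Y100.523 F2087
G1 X74.625 Y73.236 F2087
G1 X61.506 Y73.236 F2087
G1 X61.506 Y100.523 F2087
M5
G00 X38.441 Y168.866
M3 S624
G1 X7.247 Y79.917 F2087
G1 X53.999 Y127.483 F2087
G1 X9.653 Y78.723 F2087
G1 X38.441 Y168.866 F2087
M5
G00 X28.627 Y94.821
M3 S624
G1 X40.803 Y102.217 F2087
G1 X81.587 Y120.281 F2087
G1 X106.022 Y144.063 F2087
M5
G00 X0.000 Y0.000

1 u = 1 mm; y_m = 180.360 − y.

[1] `<rect>` rectangle, #ff0000→score S624 F2087: (61.506,100.523) → (74.625,100.523) → (74.625,73.236) → (61.506,73.236) → (61.506,100.523) (closed)

[2] `<polygon>` closed polygon, #ff0000→score S624 F2087: (38.441,168.866) → (7.247,79.917) → (53.999,127.483) → (9.653,78.723) → (38.441,168.866) (closed)

[3] `<path>` cubic bezier, #ff0000→score S624 F2087: (28.627,94.821) → (40.803,102.217) → (81.587,120.281) → (106.022,144.063)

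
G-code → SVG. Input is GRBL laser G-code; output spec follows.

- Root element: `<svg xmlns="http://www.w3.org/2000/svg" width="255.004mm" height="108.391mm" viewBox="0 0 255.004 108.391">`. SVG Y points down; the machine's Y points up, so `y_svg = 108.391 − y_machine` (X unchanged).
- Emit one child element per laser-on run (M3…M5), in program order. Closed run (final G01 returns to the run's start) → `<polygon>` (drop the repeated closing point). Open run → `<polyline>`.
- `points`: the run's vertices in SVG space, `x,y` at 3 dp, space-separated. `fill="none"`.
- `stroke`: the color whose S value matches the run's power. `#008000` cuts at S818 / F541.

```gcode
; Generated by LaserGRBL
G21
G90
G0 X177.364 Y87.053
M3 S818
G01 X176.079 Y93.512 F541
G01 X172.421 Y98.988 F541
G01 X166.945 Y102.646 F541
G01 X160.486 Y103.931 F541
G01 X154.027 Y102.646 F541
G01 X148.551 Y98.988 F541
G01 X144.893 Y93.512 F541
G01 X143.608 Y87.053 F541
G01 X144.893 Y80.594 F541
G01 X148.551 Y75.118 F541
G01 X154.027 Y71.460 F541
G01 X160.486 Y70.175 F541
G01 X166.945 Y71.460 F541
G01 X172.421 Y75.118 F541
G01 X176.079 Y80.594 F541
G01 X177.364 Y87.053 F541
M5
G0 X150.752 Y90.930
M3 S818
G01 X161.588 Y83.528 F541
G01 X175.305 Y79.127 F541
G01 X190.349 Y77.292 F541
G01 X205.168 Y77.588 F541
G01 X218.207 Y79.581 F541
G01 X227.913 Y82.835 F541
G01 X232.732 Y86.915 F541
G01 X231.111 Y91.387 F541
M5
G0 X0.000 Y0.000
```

Machine Y-up, SVG Y-down with viewBox height 108.391, so y_svg = 108.391 − y_machine; X carries over. Every run uses S818, so all elements get stroke `#008000` (cut).

Run 1: The run returns to its start, so emit a `<polygon>` with points (Y-flipped): 177.364,21.338 176.079,14.879 172.421,9.403 166.945,5.745 160.486,4.460 154.027,5.745 148.551,9.403 144.893,14.879 143.608,21.338 144.893,27.797 148.551,33.273 154.027,36.931 160.486,38.216 166.945,36.931 172.421,33.273 176.079,27.797.

Run 2: The run is open, so emit a `<polyline>` with points (Y-flipped): 150.752,17.461 161.588,24.863 175.305,29.264 190.349,31.099 205.168,30.803 218.207,28.810 227.913,25.556 232.732,21.476 231.111,17.004.

<svg xmlns="http://www.w3.org/2000/svg" width="255.004mm" height="108.391mm" viewBox="0 0 255.004 108.391">
  <polygon points="177.364,21.338 176.079,14.879 172.421,9.403 166.945,5.745 160.486,4.460 154.027,5.745 148.551,9.403 144.893,14.879 143.608,21.338 144.893,27.797 148.551,33.273 154.027,36.931 160.486,38.216 166.945,36.931 172.421,33.273 176.079,27.797" fill="none" stroke="#008000"/>
  <polyline points="150.752,17.461 161.588,24.863 175.305,29.264 190.349,31.099 205.168,30.803 218.207,28.810 227.913,25.556 232.732,21.476 231.111,17.004" fill="none" stroke="#008000"/>
</svg>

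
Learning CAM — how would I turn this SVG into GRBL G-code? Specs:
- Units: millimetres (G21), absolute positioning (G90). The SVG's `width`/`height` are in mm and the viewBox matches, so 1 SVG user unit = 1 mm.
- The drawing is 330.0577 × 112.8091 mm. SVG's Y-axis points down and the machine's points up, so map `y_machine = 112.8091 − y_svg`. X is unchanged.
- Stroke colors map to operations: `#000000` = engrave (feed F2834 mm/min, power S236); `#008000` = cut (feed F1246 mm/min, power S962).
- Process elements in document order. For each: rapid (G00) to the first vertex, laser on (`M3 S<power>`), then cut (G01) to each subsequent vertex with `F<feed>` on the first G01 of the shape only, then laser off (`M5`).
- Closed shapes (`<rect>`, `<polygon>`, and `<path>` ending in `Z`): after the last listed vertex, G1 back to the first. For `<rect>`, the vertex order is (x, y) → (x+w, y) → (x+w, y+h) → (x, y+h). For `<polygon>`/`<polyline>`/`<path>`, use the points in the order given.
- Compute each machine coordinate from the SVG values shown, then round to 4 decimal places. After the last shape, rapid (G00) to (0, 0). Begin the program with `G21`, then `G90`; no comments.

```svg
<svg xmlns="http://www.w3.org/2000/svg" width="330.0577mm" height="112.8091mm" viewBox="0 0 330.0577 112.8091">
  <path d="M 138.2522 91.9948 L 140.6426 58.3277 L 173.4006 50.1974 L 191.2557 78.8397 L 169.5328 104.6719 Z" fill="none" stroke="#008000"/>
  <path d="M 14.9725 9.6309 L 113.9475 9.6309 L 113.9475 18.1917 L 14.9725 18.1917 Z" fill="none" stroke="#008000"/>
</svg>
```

G21
G90
G00 X138.2522 Y20.8143
M3 S962
G01 X140.6426 Y54.4814 F1246
G01 X173.4006 Y62.6117
G01 X191.2557 Y33.9694
G01 X169.5328 Y8.1372
G01 X138.2522 Y20.8143
M5
G00 X14.9725 Y103.1782
M3 S962
G01 X113.9475 Y103.1782 F1246
G01 X113.9475 Y94.6174
G01 X14.9725 Y94.6174
G01 X14.9725 Y103.1782
M5
G00 X0.0000 Y0.0000

Since the viewBox matches the mm dimensions, user units are millimetres directly. The only transform is the Y-flip y_m = 112.8091 − y_svg.

Shape 1 is a regular polygon drawn with `<path>`. Its stroke #008000 means cut at S962, F1246. After flipping Y the toolpath is (138.2522,20.8143) → (140.6426,54.4814) → (173.4006,62.6117) → (191.2557,33.9694) → (169.5328,8.1372) → (138.2522,20.8143), returning to the start.

Shape 2 is a rectangle drawn with `<path>`. Its stroke #008000 means cut at S962, F1246. After flipping Y the toolpath is (14.9725,103.1782) → (113.9475,103.1782) → (113.9475,94.6174) → (14.9725,94.6174) → (14.9725,103.1782), returning to the start.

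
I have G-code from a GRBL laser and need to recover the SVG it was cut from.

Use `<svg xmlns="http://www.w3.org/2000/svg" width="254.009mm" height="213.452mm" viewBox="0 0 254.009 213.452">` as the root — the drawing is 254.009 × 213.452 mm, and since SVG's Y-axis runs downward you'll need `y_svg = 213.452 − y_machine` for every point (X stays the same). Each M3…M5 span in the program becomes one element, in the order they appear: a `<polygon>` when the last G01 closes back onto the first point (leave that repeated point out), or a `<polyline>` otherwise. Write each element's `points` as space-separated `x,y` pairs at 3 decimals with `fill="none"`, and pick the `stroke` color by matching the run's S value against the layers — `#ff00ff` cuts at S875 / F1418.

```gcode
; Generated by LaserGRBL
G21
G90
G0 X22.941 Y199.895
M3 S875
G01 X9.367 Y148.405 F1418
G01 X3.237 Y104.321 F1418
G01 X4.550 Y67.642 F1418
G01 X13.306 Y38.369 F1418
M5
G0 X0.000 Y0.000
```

<svg xmlns="http://www.w3.org/2000/svg" width="254.009mm" height="213.452mm" viewBox="0 0 254.009 213.452">
  <polyline points="22.941,13.557 9.367,65.047 3.237,109.131 4.550,145.810 13.306,175.083" fill="none" stroke="#ff00ff"/>
</svg>

Each laser-on run becomes one SVG element. Flip Y back into SVG space with y_svg = 213.452 − y_machine. Every run uses S875, so all elements get stroke `#ff00ff` (cut).

Run 1: The run is open, so emit a `<polyline>` with points (Y-flipped): 22.941,13.557 9.367,65.047 3.237,109.131 4.550,145.810 13.306,175.083.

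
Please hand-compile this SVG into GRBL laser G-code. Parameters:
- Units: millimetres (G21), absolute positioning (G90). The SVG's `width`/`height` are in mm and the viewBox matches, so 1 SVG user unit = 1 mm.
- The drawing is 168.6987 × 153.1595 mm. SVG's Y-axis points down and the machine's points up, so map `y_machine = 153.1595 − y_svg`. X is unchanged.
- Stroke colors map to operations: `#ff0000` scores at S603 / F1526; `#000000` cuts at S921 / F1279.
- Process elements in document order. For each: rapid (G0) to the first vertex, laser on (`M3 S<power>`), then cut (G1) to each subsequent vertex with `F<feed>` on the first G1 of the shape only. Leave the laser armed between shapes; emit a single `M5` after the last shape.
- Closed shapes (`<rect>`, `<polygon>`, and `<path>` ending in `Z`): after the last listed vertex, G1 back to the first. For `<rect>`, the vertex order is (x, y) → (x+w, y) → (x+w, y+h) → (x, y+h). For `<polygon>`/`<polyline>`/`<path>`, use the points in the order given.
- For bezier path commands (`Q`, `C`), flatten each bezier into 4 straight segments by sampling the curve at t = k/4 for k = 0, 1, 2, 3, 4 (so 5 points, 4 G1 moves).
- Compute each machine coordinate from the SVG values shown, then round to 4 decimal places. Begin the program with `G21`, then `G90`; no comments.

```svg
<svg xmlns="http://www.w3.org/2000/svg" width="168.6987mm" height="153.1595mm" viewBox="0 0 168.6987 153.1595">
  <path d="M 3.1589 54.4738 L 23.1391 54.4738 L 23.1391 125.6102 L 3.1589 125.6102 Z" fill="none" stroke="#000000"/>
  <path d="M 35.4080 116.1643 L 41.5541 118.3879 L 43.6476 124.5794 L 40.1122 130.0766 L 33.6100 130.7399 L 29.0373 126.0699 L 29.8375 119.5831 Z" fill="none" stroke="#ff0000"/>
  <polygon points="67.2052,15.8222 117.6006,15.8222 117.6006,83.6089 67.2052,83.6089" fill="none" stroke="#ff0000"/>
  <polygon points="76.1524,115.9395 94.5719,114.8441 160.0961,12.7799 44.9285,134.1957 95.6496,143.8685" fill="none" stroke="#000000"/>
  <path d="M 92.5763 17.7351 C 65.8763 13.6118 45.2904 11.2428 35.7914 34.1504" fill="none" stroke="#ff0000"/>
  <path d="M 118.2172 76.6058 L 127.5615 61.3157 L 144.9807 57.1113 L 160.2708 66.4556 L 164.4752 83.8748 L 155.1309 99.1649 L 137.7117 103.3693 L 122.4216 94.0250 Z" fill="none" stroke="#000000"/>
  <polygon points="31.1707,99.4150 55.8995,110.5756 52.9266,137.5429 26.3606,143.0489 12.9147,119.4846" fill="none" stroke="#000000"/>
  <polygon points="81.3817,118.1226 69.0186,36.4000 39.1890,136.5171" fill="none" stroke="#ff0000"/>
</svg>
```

G21
G90
G0 X3.1589 Y98.6857
M3 S921
G1 X23.1391 Y98.6857 F1279
G1 X23.1391 Y27.5493
G1 X3.1589 Y27.5493
G1 X3.1589 Y98.6857
G0 X35.4080 Y36.9952
M3 S603
G1 X41.5541 Y34.7716 F1526
G1 X43.6476 Y28.5801
G1 X40.1122 Y23.0829
G1 X33.6100 Y22.4196
G1 X29.0373 Y27.0896
G1 X29.8375 Y33.5764
G1 X35.4080 Y36.9952
G0 X67.2052 Y137.3373
M3 S603
G1 X117.6006 Y137.3373 F1526
G1 X117.6006 Y69.5506
G1 X67.2052 Y69.5506
G1 X67.2052 Y137.3373
G0 X76.1524 Y37.2200
M3 S921
G1 X94.5719 Y38.3154 F1279
G1 X160.0961 Y140.3796
G1 X44.9285 Y18.9638
G1 X95.6496 Y9.2910
G1 X76.1524 Y37.2200
G0 X92.5763 Y135.4244
M3 S603
G1 X73.7754 Y137.8204 F1526
G1 X57.7335 Y137.3533
G1 X44.9167 Y131.8180
G1 X35.7914 Y119.0091
G0 X118.2172 Y76.5537
M3 S921
G1 X127.5615 Y91.8438 F1279
G1 X144.9807 Y96.0482
G1 X160.2708 Y86.7039
G1 X164.4752 Y69.2847
G1 X155.1309 Y53.9946
G1 X137.7117 Y49.7902
G1 X122.4216 Y59.1345
G1 X118.2172 Y76.5537
G0 X31.1707 Y53.7445
M3 S921
G1 X55.8995 Y42.5839 F1279
G1 X52.9266 Y15.6166
G1 X26.3606 Y10.1106
G1 X12.9147 Y33.6749
G1 X31.1707 Y53.7445
G0 X81.3817 Y35.0369
M3 S603
G1 X69.0186 Y116.7595 F1526
G1 X39.1890 Y16.6424
G1 X81.3817 Y35.0369
M5

Since the viewBox matches the mm dimensions, user units are millimetres directly. The only transform is the Y-flip y_m = 153.1595 − y_svg.

Shape 1 is a rectangle drawn with `<path>`. Its stroke #000000 means cut at S921, F1279. After flipping Y the toolpath is (3.1589,98.6857) → (23.1391,98.6857) → (23.1391,27.5493) → (3.1589,27.5493) → (3.1589,98.6857), returning to the start.

Shape 2 is a regular polygon drawn with `<path>`. Its stroke #ff0000 means score at S603, F1526. After flipping Y the toolpath is (35.4080,36.9952) → (41.5541,34.7716) → (43.6476,28.5801) → (40.1122,23.0829) → (33.6100,22.4196) → (29.0373,27.0896) → (29.8375,33.5764) → (35.4080,36.9952), returning to the start.

Shape 3 is a rectangle drawn with `<polygon>`. Its stroke #ff0000 means score at S603, F1526. After flipping Y the toolpath is (67.2052,137.3373) → (117.6006,137.3373) → (117.6006,69.5506) → (67.2052,69.5506) → (67.2052,137.3373), returning to the start.

Shape 4 is a closed polygon drawn with `<polygon>`. Its stroke #000000 means cut at S921, F1279. After flipping Y the toolpath is (76.1524,37.2200) → (94.5719,38.3154) → (160.0961,140.3796) → (44.9285,18.9638) → (95.6496,9.2910) → (76.1524,37.2200), returning to the start.

Shape 5 is a cubic bezier drawn with `<path>`. Its stroke #ff0000 means score at S603, F1526. After flipping Y the toolpath is (92.5763,135.4244) → (73.7754,137.8204) → (57.7335,137.3533) → (44.9167,131.8180) → (35.7914,119.0091).

Shape 6 is a regular polygon drawn with `<path>`. Its stroke #000000 means cut at S921, F1279. After flipping Y the toolpath is (118.2172,76.5537) → (127.5615,91.8438) → (144.9807,96.0482) → (160.2708,86.7039) → (164.4752,69.2847) → (155.1309,53.9946) → (137.7117,49.7902) → (122.4216,59.1345) → (118.2172,76.5537), returning to the start.

Shape 7 is a regular polygon drawn with `<polygon>`. Its stroke #000000 means cut at S921, F1279. After flipping Y the toolpath is (31.1707,53.7445) → (55.8995,42.5839) → (52.9266,15.6166) → (26.3606,10.1106) → (12.9147,33.6749) → (31.1707,53.7445), returning to the start.

Shape 8 is a closed polygon drawn with `<polygon>`. Its stroke #ff0000 means score at S603, F1526. After flipping Y the toolpath is (81.3817,35.0369) → (69.0186,116.7595) → (39.1890,16.6424) → (81.3817,35.0369), returning to the start.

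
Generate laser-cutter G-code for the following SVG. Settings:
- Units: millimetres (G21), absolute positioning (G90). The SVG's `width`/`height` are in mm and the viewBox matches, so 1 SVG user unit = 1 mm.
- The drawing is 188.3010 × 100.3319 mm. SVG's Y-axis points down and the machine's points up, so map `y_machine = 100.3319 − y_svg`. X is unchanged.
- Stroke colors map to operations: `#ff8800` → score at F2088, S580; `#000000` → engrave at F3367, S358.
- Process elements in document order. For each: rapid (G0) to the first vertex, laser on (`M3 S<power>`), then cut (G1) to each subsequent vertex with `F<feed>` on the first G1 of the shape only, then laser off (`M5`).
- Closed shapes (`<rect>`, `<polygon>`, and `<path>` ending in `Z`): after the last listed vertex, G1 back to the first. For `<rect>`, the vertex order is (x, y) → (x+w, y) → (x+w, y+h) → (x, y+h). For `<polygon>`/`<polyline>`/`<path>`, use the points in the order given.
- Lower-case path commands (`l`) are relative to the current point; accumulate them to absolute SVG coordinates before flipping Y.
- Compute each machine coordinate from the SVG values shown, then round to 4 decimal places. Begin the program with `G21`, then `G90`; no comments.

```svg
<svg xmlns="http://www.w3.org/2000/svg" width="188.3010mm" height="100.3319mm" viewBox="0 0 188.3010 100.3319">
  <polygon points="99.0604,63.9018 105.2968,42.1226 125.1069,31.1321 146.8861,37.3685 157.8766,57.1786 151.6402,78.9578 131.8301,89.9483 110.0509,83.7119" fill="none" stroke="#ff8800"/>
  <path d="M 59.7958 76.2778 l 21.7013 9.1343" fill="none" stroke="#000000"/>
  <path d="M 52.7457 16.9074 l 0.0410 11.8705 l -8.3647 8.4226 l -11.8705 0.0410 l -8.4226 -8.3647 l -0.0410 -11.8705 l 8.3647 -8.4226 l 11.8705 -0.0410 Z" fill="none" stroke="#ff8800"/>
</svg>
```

G21
G90
G0 X99.0604 Y36.4301
M3 S580
G1 X105.2968 Y58.2093 F2088
G1 X125.1069 Y69.1998
G1 X146.8861 Y62.9634
G1 X157.8766 Y43.1533
G1 X151.6402 Y21.3741
G1 X131.8301 Y10.3836
G1 X110.0509 Y16.6200
G1 X99.0604 Y36.4301
M5
G0 X59.7958 Y24.0541
M3 S358
G1 X81.4971 Y14.9198 F3367
M5
G0 X52.7457 Y83.4245
M3 S580
G1 X52.7867 Y71.5540 F2088
G1 X44.4220 Y63.1314
G1 X32.5515 Y63.0904
G1 X24.1289 Y71.4551
G1 X24.0879 Y83.3256
G1 X32.4526 Y91.7482
G1 X44.3231 Y91.7892
G1 X52.7457 Y83.4245
M5

Since the viewBox matches the mm dimensions, user units are millimetres directly. The only transform is the Y-flip y_m = 100.3319 − y_svg.

Shape 1 is a regular polygon drawn with `<polygon>`. Its stroke #ff8800 means score at S580, F2088. After flipping Y the toolpath is (99.0604,36.4301) → (105.2968,58.2093) → (125.1069,69.1998) → (146.8861,62.9634) → (157.8766,43.1533) → (151.6402,21.3741) → (131.8301,10.3836) → (110.0509,16.6200) → (99.0604,36.4301), returning to the start.

Shape 2 is a line segment drawn with `<path>`. Its stroke #000000 means engrave at S358, F3367. After flipping Y the toolpath is (59.7958,24.0541) → (81.4971,14.9198).

Shape 3 is a regular polygon drawn with `<path>`. Its stroke #ff8800 means score at S580, F2088. After flipping Y the toolpath is (52.7457,83.4245) → (52.7867,71.5540) → (44.4220,63.1314) → (32.5515,63.0904) → (24.1289,71.4551) → (24.0879,83.3256) → (32.4526,91.7482) → (44.3231,91.7892) → (52.7457,83.4245), returning to the start.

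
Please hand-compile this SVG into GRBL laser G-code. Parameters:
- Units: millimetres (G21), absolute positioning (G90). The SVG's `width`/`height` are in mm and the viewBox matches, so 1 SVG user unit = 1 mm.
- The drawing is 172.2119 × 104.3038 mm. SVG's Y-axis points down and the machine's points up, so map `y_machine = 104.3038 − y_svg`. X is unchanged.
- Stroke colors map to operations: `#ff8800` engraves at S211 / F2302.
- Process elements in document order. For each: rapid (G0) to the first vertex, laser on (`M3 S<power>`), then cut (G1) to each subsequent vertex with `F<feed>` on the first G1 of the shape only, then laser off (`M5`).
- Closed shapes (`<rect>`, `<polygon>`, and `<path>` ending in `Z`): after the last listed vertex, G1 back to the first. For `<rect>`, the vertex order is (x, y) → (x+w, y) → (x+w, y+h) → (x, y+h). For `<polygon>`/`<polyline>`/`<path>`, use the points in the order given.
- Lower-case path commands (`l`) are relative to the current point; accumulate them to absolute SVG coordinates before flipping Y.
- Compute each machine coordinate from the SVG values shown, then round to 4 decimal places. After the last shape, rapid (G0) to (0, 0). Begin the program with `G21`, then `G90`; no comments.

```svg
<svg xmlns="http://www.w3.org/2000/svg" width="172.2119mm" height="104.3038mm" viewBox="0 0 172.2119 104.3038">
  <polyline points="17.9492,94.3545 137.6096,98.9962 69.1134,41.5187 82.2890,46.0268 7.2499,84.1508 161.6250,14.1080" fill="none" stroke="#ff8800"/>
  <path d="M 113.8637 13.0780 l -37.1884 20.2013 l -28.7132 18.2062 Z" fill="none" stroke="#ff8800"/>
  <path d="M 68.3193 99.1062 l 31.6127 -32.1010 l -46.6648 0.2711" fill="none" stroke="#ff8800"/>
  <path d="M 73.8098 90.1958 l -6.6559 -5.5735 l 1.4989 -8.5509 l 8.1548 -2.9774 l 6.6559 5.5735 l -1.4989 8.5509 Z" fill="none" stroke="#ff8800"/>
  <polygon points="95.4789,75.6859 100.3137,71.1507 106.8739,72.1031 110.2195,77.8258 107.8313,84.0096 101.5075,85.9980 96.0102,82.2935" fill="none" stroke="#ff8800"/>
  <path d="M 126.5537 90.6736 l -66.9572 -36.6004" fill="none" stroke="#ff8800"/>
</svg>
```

1 u = 1 mm; y_m = 104.3038 − y.

[1] `<polyline>` open polyline, #ff8800→engrave S211 F2302: (17.9492,9.9493) → (137.6096,5.3076) → (69.1134,62.7851) → (82.2890,58.2770) → (7.2499,20.1530) → (161.6250,90.1958)

[2] `<path>` closed polygon, #ff8800→engrave S211 F2302: (113.8637,91.2258) → (76.6753,71.0245) → (47.9621,52.8183) → (113.8637,91.2258) (closed)

[3] `<path>` open polyline, #ff8800→engrave S211 F2302: (68.3193,5.1976) → (99.9320,37.2986) → (53.2672,37.0275)

[4] `<path>` regular polygon, #ff8800→engrave S211 F2302: (73.8098,14.1080) → (67.1539,19.6815) → (68.6528,28.2324) → (76.8076,31.2098) → (83.4635,25.6363) → (81.9646,17.0854) → (73.8098,14.1080) (closed)

[5] `<polygon>` regular polygon, #ff8800→engrave S211 F2302: (95.4789,28.6179) → (100.3137,33.1531) → (106.8739,32.2007) → (110.2195,26.4780) → (107.8313,20.2942) → (101.5075,18.3058) → (96.0102,22.0103) → (95.4789,28.6179) (closed)

[6] `<path>` line segment, #ff8800→engrave S211 F2302: (126.5537,13.6302) → (59.5965,50.2306)

G21
G90
G0 X17.9492 Y9.9493
M3 S211
G1 X137.6096 Y5.3076 F2302
G1 X69.1134 Y62.7851
G1 X82.2890 Y58.2770
G1 X7.2499 Y20.1530
G1 X161.6250 Y90.1958
M5
G0 X113.8637 Y91.2258
M3 S211
G1 X76.6753 Y71.0245 F2302
G1 X47.9621 Y52.8183
G1 X113.8637 Y91.2258
M5
G0 X68.3193 Y5.1976
M3 S211
G1 X99.9320 Y37.2986 F2302
G1 X53.2672 Y37.0275
M5
G0 X73.8098 Y14.1080
M3 S211
G1 X67.1539 Y19.6815 F2302
G1 X68.6528 Y28.2324
G1 X76.8076 Y31.2098
G1 X83.4635 Y25.6363
G1 X81.9646 Y17.0854
G1 X73.8098 Y14.1080
M5
G0 X95.4789 Y28.6179
M3 S211
G1 X100.3137 Y33.1531 F2302
G1 X106.8739 Y32.2007
G1 X110.2195 Y26.4780
G1 X107.8313 Y20.2942
G1 X101.5075 Y18.3058
G1 X96.0102 Y22.0103
G1 X95.4789 Y28.6179
M5
G0 X126.5537 Y13.6302
M3 S211
G1 X59.5965 Y50.2306 F2302
M5
G0 X0.0000 Y0.0000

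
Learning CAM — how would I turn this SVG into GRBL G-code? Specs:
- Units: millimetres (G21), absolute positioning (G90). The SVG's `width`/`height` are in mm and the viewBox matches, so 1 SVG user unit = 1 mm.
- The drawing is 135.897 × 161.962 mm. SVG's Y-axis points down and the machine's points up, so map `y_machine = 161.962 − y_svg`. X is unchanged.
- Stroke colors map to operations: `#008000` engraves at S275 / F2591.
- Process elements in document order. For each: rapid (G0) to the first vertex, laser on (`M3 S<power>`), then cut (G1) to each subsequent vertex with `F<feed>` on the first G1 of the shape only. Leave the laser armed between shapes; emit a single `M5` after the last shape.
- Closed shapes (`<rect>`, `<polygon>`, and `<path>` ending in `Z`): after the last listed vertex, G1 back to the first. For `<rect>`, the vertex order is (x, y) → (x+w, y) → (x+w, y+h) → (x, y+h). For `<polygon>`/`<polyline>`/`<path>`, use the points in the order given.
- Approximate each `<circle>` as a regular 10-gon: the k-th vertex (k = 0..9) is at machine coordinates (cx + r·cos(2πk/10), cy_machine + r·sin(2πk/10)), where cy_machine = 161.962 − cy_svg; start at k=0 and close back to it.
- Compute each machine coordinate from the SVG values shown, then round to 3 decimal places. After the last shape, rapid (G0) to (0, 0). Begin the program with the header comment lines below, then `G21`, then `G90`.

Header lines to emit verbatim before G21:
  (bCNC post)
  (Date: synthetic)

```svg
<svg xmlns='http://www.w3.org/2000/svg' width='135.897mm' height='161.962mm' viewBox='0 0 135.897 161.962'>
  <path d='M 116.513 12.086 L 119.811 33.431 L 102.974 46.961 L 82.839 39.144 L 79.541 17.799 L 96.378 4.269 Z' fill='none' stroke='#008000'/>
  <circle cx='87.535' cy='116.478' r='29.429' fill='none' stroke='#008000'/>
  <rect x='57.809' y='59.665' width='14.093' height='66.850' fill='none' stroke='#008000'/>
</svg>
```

(bCNC post)
(Date: synthetic)
G21
G90
G0 X116.513 Y149.876
M3 S275
G1 X119.811 Y128.531 F2591
G1 X102.974 Y115.001
G1 X82.839 Y122.818
G1 X79.541 Y144.163
G1 X96.378 Y157.693
G1 X116.513 Y149.876
G0 X116.964 Y45.484
M3 S275
G1 X111.344 Y62.782 F2591
G1 X96.629 Y73.473
G1 X78.441 Y73.473
G1 X63.726 Y62.782
G1 X58.106 Y45.484
G1 X63.726 Y28.186
G1 X78.441 Y17.495
G1 X96.629 Y17.495
G1 X111.344 Y28.186
G1 X116.964 Y45.484
G0 X57.809 Y102.297
M3 S275
G1 X71.902 Y102.297 F2591
G1 X71.902 Y35.447
G1 X57.809 Y35.447
G1 X57.809 Y102.297
M5
G0 X0.000 Y0.000

viewBox `0 0 135.897 161.962` with mm width/height → 1 unit = 1 mm. Flip: y_m = 161.962 − y_svg.

**Shape 1** — `<path>` regular polygon, stroke `#008000` → engrave (S275, F2591). Machine vertices: (116.513,149.876) → (119.811,128.531) → (102.974,115.001) → (82.839,122.818) → (79.541,144.163) → (96.378,157.693) → (116.513,149.876). Closed: final G1 returns to the first vertex.

**Shape 2** — `<circle>` circle, stroke `#008000` → engrave (S275, F2591). Machine vertices: (116.964,45.484) → (111.344,62.782) → (96.629,73.473) → (78.441,73.473) → (63.726,62.782) → (58.106,45.484) → (63.726,28.186) → (78.441,17.495) → (96.629,17.495) → (111.344,28.186) → (116.964,45.484). Closed: final G1 returns to the first vertex.

**Shape 3** — `<rect>` rectangle, stroke `#008000` → engrave (S275, F2591). Machine vertices: (57.809,102.297) → (71.902,102.297) → (71.902,35.447) → (57.809,35.447) → (57.809,102.297). Closed: final G1 returns to the first vertex.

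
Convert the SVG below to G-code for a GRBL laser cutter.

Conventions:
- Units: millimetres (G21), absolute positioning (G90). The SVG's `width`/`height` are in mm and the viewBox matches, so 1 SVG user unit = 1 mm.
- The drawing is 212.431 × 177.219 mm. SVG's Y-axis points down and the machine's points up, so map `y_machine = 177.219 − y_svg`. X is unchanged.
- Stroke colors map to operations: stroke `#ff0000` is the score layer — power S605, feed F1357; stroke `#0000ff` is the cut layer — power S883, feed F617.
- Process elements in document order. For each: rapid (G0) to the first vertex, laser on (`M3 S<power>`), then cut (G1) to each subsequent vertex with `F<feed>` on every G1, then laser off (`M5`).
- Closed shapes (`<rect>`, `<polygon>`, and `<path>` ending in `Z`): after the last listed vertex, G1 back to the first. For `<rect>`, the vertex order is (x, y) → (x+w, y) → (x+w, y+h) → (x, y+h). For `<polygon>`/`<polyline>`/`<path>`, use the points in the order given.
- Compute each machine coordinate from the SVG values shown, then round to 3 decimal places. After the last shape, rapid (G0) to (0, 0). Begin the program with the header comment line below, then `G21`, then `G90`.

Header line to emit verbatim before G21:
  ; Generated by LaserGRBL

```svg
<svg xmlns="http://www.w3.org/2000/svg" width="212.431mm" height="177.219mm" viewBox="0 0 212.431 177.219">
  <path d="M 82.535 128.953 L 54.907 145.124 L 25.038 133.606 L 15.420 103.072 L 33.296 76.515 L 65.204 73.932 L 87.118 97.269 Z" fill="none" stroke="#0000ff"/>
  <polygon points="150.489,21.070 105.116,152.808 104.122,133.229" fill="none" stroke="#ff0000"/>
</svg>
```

viewBox `0 0 212.431 177.219` with mm width/height → 1 unit = 1 mm. Flip: y_m = 177.219 − y_svg.

**Shape 1** — `<path>` regular polygon, stroke `#0000ff` → cut (S883, F617). Machine vertices: (82.535,48.266) → (54.907,32.095) → (25.038,43.613) → (15.420,74.147) → (33.296,100.704) → (65.204,103.287) → (87.118,79.950) → (82.535,48.266). Closed: final G1 returns to the first vertex.

**Shape 2** — `<polygon>` closed polygon, stroke `#ff0000` → score (S605, F1357). Machine vertices: (150.489,156.149) → (105.116,24.411) → (104.122,43.990) → (150.489,156.149). Closed: final G1 returns to the first vertex.

; Generated by LaserGRBL
G21
G90
G0 X82.535 Y48.266
M3 S883
G1 X54.907 Y32.095 F617
G1 X25.038 Y43.613 F617
G1 X15.420 Y74.147 F617
G1 X33.296 Y100.704 F617
G1 X65.204 Y103.287 F617
G1 X87.118 Y79.950 F617
G1 X82.535 Y48.266 F617
M5
G0 X150.489 Y156.149
M3 S605
G1 X105.116 Y24.411 F1357
G1 X104.122 Y43.990 F1357
G1 X150.489 Y156.149 F1357
M5
G0 X0.000 Y0.000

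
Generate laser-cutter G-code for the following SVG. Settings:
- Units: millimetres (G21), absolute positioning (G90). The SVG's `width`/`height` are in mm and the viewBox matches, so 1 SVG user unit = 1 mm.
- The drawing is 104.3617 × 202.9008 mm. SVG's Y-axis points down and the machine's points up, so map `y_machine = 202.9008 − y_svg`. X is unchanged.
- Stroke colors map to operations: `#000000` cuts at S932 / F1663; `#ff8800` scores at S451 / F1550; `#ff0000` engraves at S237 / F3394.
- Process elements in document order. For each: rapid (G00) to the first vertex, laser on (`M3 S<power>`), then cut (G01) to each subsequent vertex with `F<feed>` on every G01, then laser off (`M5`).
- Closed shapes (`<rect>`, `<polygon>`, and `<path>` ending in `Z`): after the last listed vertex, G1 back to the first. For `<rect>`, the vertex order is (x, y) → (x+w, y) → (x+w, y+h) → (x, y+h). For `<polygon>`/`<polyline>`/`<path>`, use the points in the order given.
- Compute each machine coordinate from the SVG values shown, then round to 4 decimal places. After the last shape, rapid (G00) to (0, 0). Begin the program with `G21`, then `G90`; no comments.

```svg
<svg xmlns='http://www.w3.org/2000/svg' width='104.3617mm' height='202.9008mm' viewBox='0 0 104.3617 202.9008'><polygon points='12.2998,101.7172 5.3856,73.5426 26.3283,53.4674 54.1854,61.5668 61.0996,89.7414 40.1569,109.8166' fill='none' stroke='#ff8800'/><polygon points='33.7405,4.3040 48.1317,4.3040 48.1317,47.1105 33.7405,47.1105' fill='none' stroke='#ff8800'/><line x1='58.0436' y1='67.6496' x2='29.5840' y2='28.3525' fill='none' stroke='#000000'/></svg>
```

viewBox `0 0 104.3617 202.9008` with mm width/height → 1 unit = 1 mm. Flip: y_m = 202.9008 − y_svg.

**Shape 1** — `<polygon>` regular polygon, stroke `#ff8800` → score (S451, F1550). Machine vertices: (12.2998,101.1836) → (5.3856,129.3582) → (26.3283,149.4334) → (54.1854,141.3340) → (61.0996,113.1594) → (40.1569,93.0842) → (12.2998,101.1836). Closed: final G1 returns to the first vertex.

**Shape 2** — `<polygon>` rectangle, stroke `#ff8800` → score (S451, F1550). Machine vertices: (33.7405,198.5968) → (48.1317,198.5968) → (48.1317,155.7903) → (33.7405,155.7903) → (33.7405,198.5968). Closed: final G1 returns to the first vertex.

**Shape 3** — `<line>` line segment, stroke `#000000` → cut (S932, F1663). Machine vertices: (58.0436,135.2512) → (29.5840,174.5483). Open path.

G21
G90
G00 X12.2998 Y101.1836
M3 S451
G01 X5.3856 Y129.3582 F1550
G01 X26.3283 Y149.4334 F1550
G01 X54.1854 Y141.3340 F1550
G01 X61.0996 Y113.1594 F1550
G01 X40.1569 Y93.0842 F1550
G01 X12.2998 Y101.1836 F1550
M5
G00 X33.7405 Y198.5968
M3 S451
G01 X48.1317 Y198.5968 F1550
G01 X48.1317 Y155.7903 F1550
G01 X33.7405 Y155.7903 F1550
G01 X33.7405 Y198.5968 F1550
M5
G00 X58.0436 Y135.2512
M3 S932
G01 X29.5840 Y174.5483 F1663
M5
G00 X0.0000 Y0.0000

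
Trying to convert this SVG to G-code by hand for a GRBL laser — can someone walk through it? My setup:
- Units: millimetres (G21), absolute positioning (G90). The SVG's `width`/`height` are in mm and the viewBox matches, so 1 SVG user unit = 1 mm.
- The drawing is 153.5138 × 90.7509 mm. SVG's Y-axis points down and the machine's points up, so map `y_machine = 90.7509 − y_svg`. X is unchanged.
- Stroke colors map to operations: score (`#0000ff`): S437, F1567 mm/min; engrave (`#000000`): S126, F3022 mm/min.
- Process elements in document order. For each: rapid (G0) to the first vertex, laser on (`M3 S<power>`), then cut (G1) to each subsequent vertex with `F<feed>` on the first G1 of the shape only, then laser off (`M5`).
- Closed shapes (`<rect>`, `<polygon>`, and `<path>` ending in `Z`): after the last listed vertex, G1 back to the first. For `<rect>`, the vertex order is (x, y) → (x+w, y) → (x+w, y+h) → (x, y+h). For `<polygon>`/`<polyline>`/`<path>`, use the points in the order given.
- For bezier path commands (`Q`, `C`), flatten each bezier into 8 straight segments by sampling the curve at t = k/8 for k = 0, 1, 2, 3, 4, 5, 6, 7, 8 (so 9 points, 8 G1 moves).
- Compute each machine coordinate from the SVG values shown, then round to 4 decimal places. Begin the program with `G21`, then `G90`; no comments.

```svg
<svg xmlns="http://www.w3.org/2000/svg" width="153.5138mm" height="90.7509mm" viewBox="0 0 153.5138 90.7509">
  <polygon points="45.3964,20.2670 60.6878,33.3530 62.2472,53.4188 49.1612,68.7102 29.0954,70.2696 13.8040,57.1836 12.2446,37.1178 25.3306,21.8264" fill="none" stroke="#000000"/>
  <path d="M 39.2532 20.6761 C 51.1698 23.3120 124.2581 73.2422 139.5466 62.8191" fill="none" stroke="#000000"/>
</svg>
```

G21
G90
G0 X45.3964 Y70.4839
M3 S126
G1 X60.6878 Y57.3979 F3022
G1 X62.2472 Y37.3321
G1 X49.1612 Y22.0407
G1 X29.0954 Y20.4813
G1 X13.8040 Y33.5673
G1 X12.2446 Y53.6331
G1 X25.3306 Y68.9245
G1 X45.3964 Y70.4839
M5
G0 X39.2532 Y70.0748
M3 S126
G1 X46.3570 Y67.0797 F3022
G1 X57.8014 Y60.9122
G1 X72.1923 Y52.8339
G1 X88.1354 Y44.1062
G1 X104.2366 Y35.9906
G1 X119.1017 Y29.7487
G1 X131.3364 Y26.6419
G1 X139.5466 Y27.9318
M5

Since the viewBox matches the mm dimensions, user units are millimetres directly. The only transform is the Y-flip y_m = 90.7509 − y_svg.

Shape 1 is a regular polygon drawn with `<polygon>`. Its stroke #000000 means engrave at S126, F3022. After flipping Y the toolpath is (45.3964,70.4839) → (60.6878,57.3979) → (62.2472,37.3321) → (49.1612,22.0407) → (29.0954,20.4813) → (13.8040,33.5673) → (12.2446,53.6331) → (25.3306,68.9245) → (45.3964,70.4839), returning to the start.

Shape 2 is a cubic bezier drawn with `<path>`. Its stroke #000000 means engrave at S126, F3022. After flipping Y the toolpath is (39.2532,70.0748) → (46.3570,67.0797) → (57.8014,60.9122) → (72.1923,52.8339) → (88.1354,44.1062) → (104.2366,35.9906) → (119.1017,29.7487) → (131.3364,26.6419) → (139.5466,27.9318).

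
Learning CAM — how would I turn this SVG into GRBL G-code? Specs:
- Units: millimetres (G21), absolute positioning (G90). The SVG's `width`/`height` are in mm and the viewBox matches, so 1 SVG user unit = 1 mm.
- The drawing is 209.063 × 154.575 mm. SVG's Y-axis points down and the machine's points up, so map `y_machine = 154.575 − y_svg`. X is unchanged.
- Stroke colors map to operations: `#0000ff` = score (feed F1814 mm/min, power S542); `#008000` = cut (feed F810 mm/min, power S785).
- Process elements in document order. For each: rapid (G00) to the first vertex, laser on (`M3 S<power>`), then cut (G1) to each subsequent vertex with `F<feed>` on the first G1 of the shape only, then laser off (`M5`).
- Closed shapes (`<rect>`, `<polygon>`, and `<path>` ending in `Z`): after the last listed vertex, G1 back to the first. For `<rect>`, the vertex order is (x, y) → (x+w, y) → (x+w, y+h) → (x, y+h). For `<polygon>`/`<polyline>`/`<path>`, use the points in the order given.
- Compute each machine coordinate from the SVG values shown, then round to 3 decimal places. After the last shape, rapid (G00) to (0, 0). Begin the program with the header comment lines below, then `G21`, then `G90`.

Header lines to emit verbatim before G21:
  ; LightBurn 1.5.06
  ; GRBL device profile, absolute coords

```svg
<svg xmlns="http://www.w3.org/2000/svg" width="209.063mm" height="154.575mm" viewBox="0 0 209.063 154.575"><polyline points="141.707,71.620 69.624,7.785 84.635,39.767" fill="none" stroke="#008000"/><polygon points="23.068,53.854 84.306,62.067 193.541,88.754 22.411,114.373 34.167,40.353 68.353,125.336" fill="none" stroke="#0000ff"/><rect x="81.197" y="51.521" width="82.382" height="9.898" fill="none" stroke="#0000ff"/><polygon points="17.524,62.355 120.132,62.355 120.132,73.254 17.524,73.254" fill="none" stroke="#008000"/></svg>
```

viewBox `0 0 209.063 154.575` with mm width/height → 1 unit = 1 mm. Flip: y_m = 154.575 − y_svg.

**Shape 1** — `<polyline>` open polyline, stroke `#008000` → cut (S785, F810). Machine vertices: (141.707,82.955) → (69.624,146.790) → (84.635,114.808). Open path.

**Shape 2** — `<polygon>` closed polygon, stroke `#0000ff` → score (S542, F1814). Machine vertices: (23.068,100.721) → (84.306,92.508) → (193.541,65.821) → (22.411,40.202) → (34.167,114.222) → (68.353,29.239) → (23.068,100.721). Closed: final G1 returns to the first vertex.

**Shape 3** — `<rect>` rectangle, stroke `#0000ff` → score (S542, F1814). Machine vertices: (81.197,103.054) → (163.579,103.054) → (163.579,93.156) → (81.197,93.156) → (81.197,103.054). Closed: final G1 returns to the first vertex.

**Shape 4** — `<polygon>` rectangle, stroke `#008000` → cut (S785, F810). Machine vertices: (17.524,92.220) → (120.132,92.220) → (120.132,81.321) → (17.524,81.321) → (17.524,92.220). Closed: final G1 returns to the first vertex.

; LightBurn 1.5.06
; GRBL device profile, absolute coords
G21
G90
G00 X141.707 Y82.955
M3 S785
G1 X69.624 Y146.790 F810
G1 X84.635 Y114.808
M5
G00 X23.068 Y100.721
M3 S542
G1 X84.306 Y92.508 F1814
G1 X193.541 Y65.821
G1 X22.411 Y40.202
G1 X34.167 Y114.222
G1 X68.353 Y29.239
G1 X23.068 Y100.721
M5
G00 X81.197 Y103.054
M3 S542
G1 X163.579 Y103.054 F1814
G1 X163.579 Y93.156
G1 X81.197 Y93.156
G1 X81.197 Y103.054
M5
G00 X17.524 Y92.220
M3 S785
G1 X120.132 Y92.220 F810
G1 X120.132 Y81.321
G1 X17.524 Y81.321
G1 X17.524 Y92.220
M5
G00 X0.000 Y0.000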